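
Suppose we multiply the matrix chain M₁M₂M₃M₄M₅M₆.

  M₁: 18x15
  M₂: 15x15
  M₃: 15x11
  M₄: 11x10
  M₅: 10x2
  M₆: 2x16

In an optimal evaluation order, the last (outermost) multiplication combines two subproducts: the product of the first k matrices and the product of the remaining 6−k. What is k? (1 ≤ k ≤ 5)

5

Adjacent pairs: M₁M₂ = 18·15·15 = 4050; M₂M₃ = 15·15·11 = 2475; M₃M₄ = 15·11·10 = 1650; M₄M₅ = 11·10·2 = 220; M₅M₆ = 10·2·16 = 320.
Length 3: M₁..M₃: k=1: 0+2475+18·15·11=5445; k=2: 4050+0+18·15·11=7020 → min 5445 | M₂..M₄: k=2: 0+1650+15·15·10=3900; k=3: 2475+0+15·11·10=4125 → min 3900 | M₃..M₅: k=3: 0+220+15·11·2=550; k=4: 1650+0+15·10·2=1950 → min 550 | M₄..M₆: k=4: 0+320+11·10·16=2080; k=5: 220+0+11·2·16=572 → min 572.
Length 4: M₁..M₄: k=1: 0+3900+18·15·10=6600; k=2: 4050+1650+18·15·10=8400; k=3: 5445+0+18·11·10=7425 → min 6600 | M₂..M₅: k=2: 0+550+15·15·2=1000; k=3: 2475+220+15·11·2=3025; k=4: 3900+0+15·10·2=4200 → min 1000 | M₃..M₆: k=3: 0+572+15·11·16=3212; k=4: 1650+320+15·10·16=4370; k=5: 550+0+15·2·16=1030 → min 1030.
Length 5: M₁..M₅: k=1: 0+1000+18·15·2=1540; k=2: 4050+550+18·15·2=5140; k=3: 5445+220+18·11·2=6061; k=4: 6600+0+18·10·2=6960 → min 1540 | M₂..M₆: k=2: 0+1030+15·15·16=4630; k=3: 2475+572+15·11·16=5687; k=4: 3900+320+15·10·16=6620; k=5: 1000+0+15·2·16=1480 → min 1480.
Top-level splits: k=1: (M₁..M₁)·(M₂..M₆) → 0+1480+18·15·16 = 5800; k=2: (M₁..M₂)·(M₃..M₆) → 4050+1030+18·15·16 = 9400; k=3: (M₁..M₃)·(M₄..M₆) → 5445+572+18·11·16 = 9185; k=4: (M₁..M₄)·(M₅..M₆) → 6600+320+18·10·16 = 9800; k=5: (M₁..M₅)·(M₆..M₆) → 1540+0+18·2·16 = 2116.
Best split is after M₅, i.e. k = 5.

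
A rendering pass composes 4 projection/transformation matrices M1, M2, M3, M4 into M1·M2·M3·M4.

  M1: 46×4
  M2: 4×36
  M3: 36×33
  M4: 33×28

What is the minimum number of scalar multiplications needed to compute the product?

Adjacent pairs: M1M2 = 46·4·36 = 6624; M2M3 = 4·36·33 = 4752; M3M4 = 36·33·28 = 33264.
Length 3: M1..M3: k=1: 0+4752+46·4·33=10824; k=2: 6624+0+46·36·33=61272 → min 10824 | M2..M4: k=2: 0+33264+4·36·28=37296; k=3: 4752+0+4·33·28=8448 → min 8448.
Length 4: M1..M4: k=1: 0+8448+46·4·28=13600; k=2: 6624+33264+46·36·28=86256; k=3: 10824+0+46·33·28=53328 → min 13600.
Optimal order: (M1·((M2·M3)·M4)) with cost 13600.

13600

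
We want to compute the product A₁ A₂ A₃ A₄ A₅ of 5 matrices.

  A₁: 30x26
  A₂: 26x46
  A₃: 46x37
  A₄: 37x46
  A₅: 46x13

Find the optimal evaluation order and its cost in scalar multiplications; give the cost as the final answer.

Adjacent pairs: A₁A₂ = 30·26·46 = 35880; A₂A₃ = 26·46·37 = 44252; A₃A₄ = 46·37·46 = 78292; A₄A₅ = 37·46·13 = 22126.
Length 3: A₁..A₃: k=1: 0+44252+30·26·37=73112; k=2: 35880+0+30·46·37=86940 → min 73112 | A₂..A₄: k=2: 0+78292+26·46·46=133308; k=3: 44252+0+26·37·46=88504 → min 88504 | A₃..A₅: k=3: 0+22126+46·37·13=44252; k=4: 78292+0+46·46·13=105800 → min 44252.
Length 4: A₁..A₄: k=1: 0+88504+30·26·46=124384; k=2: 35880+78292+30·46·46=177652; k=3: 73112+0+30·37·46=124172 → min 124172 | A₂..A₅: k=2: 0+44252+26·46·13=59800; k=3: 44252+22126+26·37·13=78884; k=4: 88504+0+26·46·13=104052 → min 59800.
Length 5: A₁..A₅: k=1: 0+59800+30·26·13=69940; k=2: 35880+44252+30·46·13=98072; k=3: 73112+22126+30·37·13=109668; k=4: 124172+0+30·46·13=142112 → min 69940.
Optimal parenthesization: (A₁ (A₂ (A₃ (A₄ A₅)))) with cost 69940.

69940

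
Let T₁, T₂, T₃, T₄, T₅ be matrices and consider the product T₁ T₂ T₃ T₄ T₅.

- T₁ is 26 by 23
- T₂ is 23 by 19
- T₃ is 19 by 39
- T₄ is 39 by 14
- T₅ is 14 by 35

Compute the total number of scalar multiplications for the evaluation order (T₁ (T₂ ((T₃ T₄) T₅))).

(T₃ T₄): 19×39 by 39×14 → 19×14, cost 19·39·14 = 10374
((T₃ T₄) T₅): 19×14 by 14×35 → 19×35, cost 19·14·35 = 9310; cumulative 19684
(T₂ ((T₃ T₄) T₅)): 23×19 by 19×35 → 23×35, cost 23·19·35 = 15295; cumulative 34979
(T₁ (T₂ ((T₃ T₄) T₅))): 26×23 by 23×35 → 26×35, cost 26·23·35 = 20930; cumulative 55909
Total: 55909 scalar multiplications.

55909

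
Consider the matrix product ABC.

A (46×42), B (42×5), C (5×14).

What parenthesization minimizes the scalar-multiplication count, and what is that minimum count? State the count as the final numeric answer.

12880

(A(BC)): cost 29988.
((AB)C): cost 12880.
Optimal: ((AB)C) with cost 12880.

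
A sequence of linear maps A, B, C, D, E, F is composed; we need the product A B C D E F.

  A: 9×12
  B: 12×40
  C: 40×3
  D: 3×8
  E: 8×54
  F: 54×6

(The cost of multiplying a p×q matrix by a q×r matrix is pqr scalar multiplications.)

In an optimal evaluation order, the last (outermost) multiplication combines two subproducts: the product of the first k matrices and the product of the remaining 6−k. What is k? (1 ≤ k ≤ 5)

3

Adjacent pairs: AB = 9·12·40 = 4320; BC = 12·40·3 = 1440; CD = 40·3·8 = 960; DE = 3·8·54 = 1296; EF = 8·54·6 = 2592.
Length 3: A..C: k=1: 0+1440+9·12·3=1764; k=2: 4320+0+9·40·3=5400 → min 1764 | B..D: k=2: 0+960+12·40·8=4800; k=3: 1440+0+12·3·8=1728 → min 1728 | C..E: k=3: 0+1296+40·3·54=7776; k=4: 960+0+40·8·54=18240 → min 7776 | D..F: k=4: 0+2592+3·8·6=2736; k=5: 1296+0+3·54·6=2268 → min 2268.
Length 4: A..D: k=1: 0+1728+9·12·8=2592; k=2: 4320+960+9·40·8=8160; k=3: 1764+0+9·3·8=1980 → min 1980 | B..E: k=2: 0+7776+12·40·54=33696; k=3: 1440+1296+12·3·54=4680; k=4: 1728+0+12·8·54=6912 → min 4680 | C..F: k=3: 0+2268+40·3·6=2988; k=4: 960+2592+40·8·6=5472; k=5: 7776+0+40·54·6=20736 → min 2988.
Length 5: A..E: k=1: 0+4680+9·12·54=10512; k=2: 4320+7776+9·40·54=31536; k=3: 1764+1296+9·3·54=4518; k=4: 1980+0+9·8·54=5868 → min 4518 | B..F: k=2: 0+2988+12·40·6=5868; k=3: 1440+2268+12·3·6=3924; k=4: 1728+2592+12·8·6=4896; k=5: 4680+0+12·54·6=8568 → min 3924.
Top-level splits: k=1: (A..A)·(B..F) → 0+3924+9·12·6 = 4572; k=2: (A..B)·(C..F) → 4320+2988+9·40·6 = 9468; k=3: (A..C)·(D..F) → 1764+2268+9·3·6 = 4194; k=4: (A..D)·(E..F) → 1980+2592+9·8·6 = 5004; k=5: (A..E)·(F..F) → 4518+0+9·54·6 = 7434.
Best split is after C, i.e. k = 3.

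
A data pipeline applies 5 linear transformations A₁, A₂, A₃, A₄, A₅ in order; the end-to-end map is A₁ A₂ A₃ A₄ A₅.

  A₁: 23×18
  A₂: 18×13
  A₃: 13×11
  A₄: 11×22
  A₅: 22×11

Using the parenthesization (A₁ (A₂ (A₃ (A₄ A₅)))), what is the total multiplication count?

(A₄ A₅): 11×22 by 22×11 → 11×11, cost 11·22·11 = 2662
(A₃ (A₄ A₅)): 13×11 by 11×11 → 13×11, cost 13·11·11 = 1573; cumulative 4235
(A₂ (A₃ (A₄ A₅))): 18×13 by 13×11 → 18×11, cost 18·13·11 = 2574; cumulative 6809
(A₁ (A₂ (A₃ (A₄ A₅)))): 23×18 by 18×11 → 23×11, cost 23·18·11 = 4554; cumulative 11363
Total: 11363 scalar multiplications.

11363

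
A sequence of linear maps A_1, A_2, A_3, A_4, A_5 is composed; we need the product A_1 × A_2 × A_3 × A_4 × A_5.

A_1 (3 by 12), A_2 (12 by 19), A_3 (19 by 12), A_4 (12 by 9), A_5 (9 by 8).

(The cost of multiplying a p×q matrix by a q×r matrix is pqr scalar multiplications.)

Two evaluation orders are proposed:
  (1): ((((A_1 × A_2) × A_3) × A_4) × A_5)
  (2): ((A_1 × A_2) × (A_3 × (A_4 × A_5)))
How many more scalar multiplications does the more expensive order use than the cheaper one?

Order (1) = ((((A_1 × A_2) × A_3) × A_4) × A_5): (A_1 × A_2): 3×12 by 12×19 → 3×19, cost 3·12·19 = 684; ((A_1 × A_2) × A_3): 3×19 by 19×12 → 3×12, cost 3·19·12 = 684; cumulative 1368; (((A_1 × A_2) × A_3) × A_4): 3×12 by 12×9 → 3×9, cost 3·12·9 = 324; cumulative 1692; ((((A_1 × A_2) × A_3) × A_4) × A_5): 3×9 by 9×8 → 3×8, cost 3·9·8 = 216; cumulative 1908. Total 1908.
Order (2) = ((A_1 × A_2) × (A_3 × (A_4 × A_5))): (A_1 × A_2): 3×12 by 12×19 → 3×19, cost 3·12·19 = 684; (A_4 × A_5): 12×9 by 9×8 → 12×8, cost 12·9·8 = 864; (A_3 × (A_4 × A_5)): 19×12 by 12×8 → 19×8, cost 19·12·8 = 1824; cumulative 2688; ((A_1 × A_2) × (A_3 × (A_4 × A_5))): 3×19 by 19×8 → 3×8, cost 3·19·8 = 456; cumulative 3828. Total 3828.
Difference: |1908 − 3828| = 1920.

1920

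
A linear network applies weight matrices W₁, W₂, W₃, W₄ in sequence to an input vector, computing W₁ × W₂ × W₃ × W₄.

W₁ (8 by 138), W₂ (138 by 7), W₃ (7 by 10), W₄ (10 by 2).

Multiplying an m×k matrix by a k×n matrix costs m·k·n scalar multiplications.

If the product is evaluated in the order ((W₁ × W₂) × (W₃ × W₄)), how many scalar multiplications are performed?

(W₁ × W₂): 8×138 by 138×7 → 8×7, cost 8·138·7 = 7728
(W₃ × W₄): 7×10 by 10×2 → 7×2, cost 7·10·2 = 140
((W₁ × W₂) × (W₃ × W₄)): 8×7 by 7×2 → 8×2, cost 8·7·2 = 112; cumulative 7980
Total: 7980 scalar multiplications.

7980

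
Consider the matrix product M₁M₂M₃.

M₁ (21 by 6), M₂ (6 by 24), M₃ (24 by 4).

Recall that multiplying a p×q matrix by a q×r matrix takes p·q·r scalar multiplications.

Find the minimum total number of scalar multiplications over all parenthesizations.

1080

Order (M₁(M₂M₃)): (M₂M₃): 6×24 by 24×4 → 6×4, cost 6·24·4 = 576; (M₁(M₂M₃)): 21×6 by 6×4 → 21×4, cost 21·6·4 = 504; cumulative 1080. Total 1080.
Order ((M₁M₂)M₃): (M₁M₂): 21×6 by 6×24 → 21×24, cost 21·6·24 = 3024; ((M₁M₂)M₃): 21×24 by 24×4 → 21×4, cost 21·24·4 = 2016; cumulative 5040. Total 5040.
Minimum: 1080.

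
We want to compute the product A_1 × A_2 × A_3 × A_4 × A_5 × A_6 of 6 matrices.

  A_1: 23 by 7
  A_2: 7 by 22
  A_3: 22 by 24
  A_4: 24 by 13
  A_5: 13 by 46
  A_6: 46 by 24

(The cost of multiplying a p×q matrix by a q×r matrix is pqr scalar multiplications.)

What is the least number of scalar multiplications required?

Adjacent pairs: A_1A_2 = 23·7·22 = 3542; A_2A_3 = 7·22·24 = 3696; A_3A_4 = 22·24·13 = 6864; A_4A_5 = 24·13·46 = 14352; A_5A_6 = 13·46·24 = 14352.
Length 3: A_1..A_3: k=1: 0+3696+23·7·24=7560; k=2: 3542+0+23·22·24=15686 → min 7560 | A_2..A_4: k=2: 0+6864+7·22·13=8866; k=3: 3696+0+7·24·13=5880 → min 5880 | A_3..A_5: k=3: 0+14352+22·24·46=38640; k=4: 6864+0+22·13·46=20020 → min 20020 | A_4..A_6: k=4: 0+14352+24·13·24=21840; k=5: 14352+0+24·46·24=40848 → min 21840.
Length 4: A_1..A_4: k=1: 0+5880+23·7·13=7973; k=2: 3542+6864+23·22·13=16984; k=3: 7560+0+23·24·13=14736 → min 7973 | A_2..A_5: k=2: 0+20020+7·22·46=27104; k=3: 3696+14352+7·24·46=25776; k=4: 5880+0+7·13·46=10066 → min 10066 | A_3..A_6: k=3: 0+21840+22·24·24=34512; k=4: 6864+14352+22·13·24=28080; k=5: 20020+0+22·46·24=44308 → min 28080.
Length 5: A_1..A_5: k=1: 0+10066+23·7·46=17472; k=2: 3542+20020+23·22·46=46838; k=3: 7560+14352+23·24·46=47304; k=4: 7973+0+23·13·46=21727 → min 17472 | A_2..A_6: k=2: 0+28080+7·22·24=31776; k=3: 3696+21840+7·24·24=29568; k=4: 5880+14352+7·13·24=22416; k=5: 10066+0+7·46·24=17794 → min 17794.
Length 6: A_1..A_6: k=1: 0+17794+23·7·24=21658; k=2: 3542+28080+23·22·24=43766; k=3: 7560+21840+23·24·24=42648; k=4: 7973+14352+23·13·24=29501; k=5: 17472+0+23·46·24=42864 → min 21658.
Optimal order: (A_1 × ((((A_2 × A_3) × A_4) × A_5) × A_6)) with cost 21658.

21658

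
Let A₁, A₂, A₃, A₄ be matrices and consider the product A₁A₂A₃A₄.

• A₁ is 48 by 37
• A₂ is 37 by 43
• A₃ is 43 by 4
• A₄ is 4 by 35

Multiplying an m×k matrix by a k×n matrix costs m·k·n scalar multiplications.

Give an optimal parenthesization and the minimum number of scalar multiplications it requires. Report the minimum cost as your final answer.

Adjacent pairs: A₁A₂ = 48·37·43 = 76368; A₂A₃ = 37·43·4 = 6364; A₃A₄ = 43·4·35 = 6020.
Length 3: A₁..A₃: k=1: 0+6364+48·37·4=13468; k=2: 76368+0+48·43·4=84624 → min 13468 | A₂..A₄: k=2: 0+6020+37·43·35=61705; k=3: 6364+0+37·4·35=11544 → min 11544.
Length 4: A₁..A₄: k=1: 0+11544+48·37·35=73704; k=2: 76368+6020+48·43·35=154628; k=3: 13468+0+48·4·35=20188 → min 20188.
Optimal parenthesization: ((A₁(A₂A₃))A₄) with cost 20188.

20188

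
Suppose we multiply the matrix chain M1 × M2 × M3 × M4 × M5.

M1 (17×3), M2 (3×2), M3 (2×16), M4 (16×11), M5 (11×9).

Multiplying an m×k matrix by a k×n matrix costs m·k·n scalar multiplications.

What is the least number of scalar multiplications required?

958

Adjacent pairs: M1M2 = 17·3·2 = 102; M2M3 = 3·2·16 = 96; M3M4 = 2·16·11 = 352; M4M5 = 16·11·9 = 1584.
Length 3: M1..M3: k=1: 0+96+17·3·16=912; k=2: 102+0+17·2·16=646 → min 646 | M2..M4: k=2: 0+352+3·2·11=418; k=3: 96+0+3·16·11=624 → min 418 | M3..M5: k=3: 0+1584+2·16·9=1872; k=4: 352+0+2·11·9=550 → min 550.
Length 4: M1..M4: k=1: 0+418+17·3·11=979; k=2: 102+352+17·2·11=828; k=3: 646+0+17·16·11=3638 → min 828 | M2..M5: k=2: 0+550+3·2·9=604; k=3: 96+1584+3·16·9=2112; k=4: 418+0+3·11·9=715 → min 604.
Length 5: M1..M5: k=1: 0+604+17·3·9=1063; k=2: 102+550+17·2·9=958; k=3: 646+1584+17·16·9=4678; k=4: 828+0+17·11·9=2511 → min 958.
Optimal order: ((M1 × M2) × ((M3 × M4) × M5)) with cost 958.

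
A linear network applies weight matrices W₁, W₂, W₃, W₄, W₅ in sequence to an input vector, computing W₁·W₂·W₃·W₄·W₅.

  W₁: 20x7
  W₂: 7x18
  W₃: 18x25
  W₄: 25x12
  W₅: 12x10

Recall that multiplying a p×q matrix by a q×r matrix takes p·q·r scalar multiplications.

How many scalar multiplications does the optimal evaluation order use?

Adjacent pairs: W₁W₂ = 20·7·18 = 2520; W₂W₃ = 7·18·25 = 3150; W₃W₄ = 18·25·12 = 5400; W₄W₅ = 25·12·10 = 3000.
Length 3: W₁..W₃: k=1: 0+3150+20·7·25=6650; k=2: 2520+0+20·18·25=11520 → min 6650 | W₂..W₄: k=2: 0+5400+7·18·12=6912; k=3: 3150+0+7·25·12=5250 → min 5250 | W₃..W₅: k=3: 0+3000+18·25·10=7500; k=4: 5400+0+18·12·10=7560 → min 7500.
Length 4: W₁..W₄: k=1: 0+5250+20·7·12=6930; k=2: 2520+5400+20·18·12=12240; k=3: 6650+0+20·25·12=12650 → min 6930 | W₂..W₅: k=2: 0+7500+7·18·10=8760; k=3: 3150+3000+7·25·10=7900; k=4: 5250+0+7·12·10=6090 → min 6090.
Length 5: W₁..W₅: k=1: 0+6090+20·7·10=7490; k=2: 2520+7500+20·18·10=13620; k=3: 6650+3000+20·25·10=14650; k=4: 6930+0+20·12·10=9330 → min 7490.
Optimal order: (W₁·(((W₂·W₃)·W₄)·W₅)) with cost 7490.

7490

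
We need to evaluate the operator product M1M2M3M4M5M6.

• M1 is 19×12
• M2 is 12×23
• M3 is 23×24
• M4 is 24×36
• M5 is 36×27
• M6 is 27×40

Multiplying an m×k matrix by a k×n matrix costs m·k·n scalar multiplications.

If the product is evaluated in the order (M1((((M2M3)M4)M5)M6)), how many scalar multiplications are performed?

50736

(M2M3): 12×23 by 23×24 → 12×24, cost 12·23·24 = 6624
((M2M3)M4): 12×24 by 24×36 → 12×36, cost 12·24·36 = 10368; cumulative 16992
(((M2M3)M4)M5): 12×36 by 36×27 → 12×27, cost 12·36·27 = 11664; cumulative 28656
((((M2M3)M4)M5)M6): 12×27 by 27×40 → 12×40, cost 12·27·40 = 12960; cumulative 41616
(M1((((M2M3)M4)M5)M6)): 19×12 by 12×40 → 19×40, cost 19·12·40 = 9120; cumulative 50736
Total: 50736 scalar multiplications.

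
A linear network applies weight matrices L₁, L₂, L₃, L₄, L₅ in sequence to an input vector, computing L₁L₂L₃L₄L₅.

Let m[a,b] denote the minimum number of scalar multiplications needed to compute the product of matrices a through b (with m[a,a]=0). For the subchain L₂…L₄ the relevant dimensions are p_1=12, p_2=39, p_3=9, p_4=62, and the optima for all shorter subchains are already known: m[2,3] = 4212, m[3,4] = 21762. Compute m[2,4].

10908

m[2,4] = min over k∈[2,3] of m[2,k]+m[k+1,4]+p_{1}·p_k·p_{4}.
k=2: 0 + 21762 + 12·39·62 = 50778; k=3: 4212 + 0 + 12·9·62 = 10908.
Minimum: 10908 at k=3.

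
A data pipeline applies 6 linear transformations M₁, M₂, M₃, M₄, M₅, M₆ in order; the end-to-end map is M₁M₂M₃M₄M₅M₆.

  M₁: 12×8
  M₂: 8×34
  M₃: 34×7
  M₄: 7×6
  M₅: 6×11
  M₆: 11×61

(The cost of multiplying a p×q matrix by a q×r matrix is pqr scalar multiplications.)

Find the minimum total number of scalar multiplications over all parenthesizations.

11234

Adjacent pairs: M₁M₂ = 12·8·34 = 3264; M₂M₃ = 8·34·7 = 1904; M₃M₄ = 34·7·6 = 1428; M₄M₅ = 7·6·11 = 462; M₅M₆ = 6·11·61 = 4026.
Length 3: M₁..M₃: k=1: 0+1904+12·8·7=2576; k=2: 3264+0+12·34·7=6120 → min 2576 | M₂..M₄: k=2: 0+1428+8·34·6=3060; k=3: 1904+0+8·7·6=2240 → min 2240 | M₃..M₅: k=3: 0+462+34·7·11=3080; k=4: 1428+0+34·6·11=3672 → min 3080 | M₄..M₆: k=4: 0+4026+7·6·61=6588; k=5: 462+0+7·11·61=5159 → min 5159.
Length 4: M₁..M₄: k=1: 0+2240+12·8·6=2816; k=2: 3264+1428+12·34·6=7140; k=3: 2576+0+12·7·6=3080 → min 2816 | M₂..M₅: k=2: 0+3080+8·34·11=6072; k=3: 1904+462+8·7·11=2982; k=4: 2240+0+8·6·11=2768 → min 2768 | M₃..M₆: k=3: 0+5159+34·7·61=19677; k=4: 1428+4026+34·6·61=17898; k=5: 3080+0+34·11·61=25894 → min 17898.
Length 5: M₁..M₅: k=1: 0+2768+12·8·11=3824; k=2: 3264+3080+12·34·11=10832; k=3: 2576+462+12·7·11=3962; k=4: 2816+0+12·6·11=3608 → min 3608 | M₂..M₆: k=2: 0+17898+8·34·61=34490; k=3: 1904+5159+8·7·61=10479; k=4: 2240+4026+8·6·61=9194; k=5: 2768+0+8·11·61=8136 → min 8136.
Length 6: M₁..M₆: k=1: 0+8136+12·8·61=13992; k=2: 3264+17898+12·34·61=46050; k=3: 2576+5159+12·7·61=12859; k=4: 2816+4026+12·6·61=11234; k=5: 3608+0+12·11·61=11660 → min 11234.
Optimal order: ((M₁((M₂M₃)M₄))(M₅M₆)) with cost 11234.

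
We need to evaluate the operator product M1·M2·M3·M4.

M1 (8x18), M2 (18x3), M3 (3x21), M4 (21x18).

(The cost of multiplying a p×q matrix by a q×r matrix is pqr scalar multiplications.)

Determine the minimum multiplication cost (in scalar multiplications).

Adjacent pairs: M1M2 = 8·18·3 = 432; M2M3 = 18·3·21 = 1134; M3M4 = 3·21·18 = 1134.
Length 3: M1..M3: k=1: 0+1134+8·18·21=4158; k=2: 432+0+8·3·21=936 → min 936 | M2..M4: k=2: 0+1134+18·3·18=2106; k=3: 1134+0+18·21·18=7938 → min 2106.
Length 4: M1..M4: k=1: 0+2106+8·18·18=4698; k=2: 432+1134+8·3·18=1998; k=3: 936+0+8·21·18=3960 → min 1998.
Optimal order: ((M1·M2)·(M3·M4)) with cost 1998.

1998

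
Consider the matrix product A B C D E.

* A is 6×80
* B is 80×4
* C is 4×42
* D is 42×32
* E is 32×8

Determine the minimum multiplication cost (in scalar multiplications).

Adjacent pairs: AB = 6·80·4 = 1920; BC = 80·4·42 = 13440; CD = 4·42·32 = 5376; DE = 42·32·8 = 10752.
Length 3: A..C: k=1: 0+13440+6·80·42=33600; k=2: 1920+0+6·4·42=2928 → min 2928 | B..D: k=2: 0+5376+80·4·32=15616; k=3: 13440+0+80·42·32=120960 → min 15616 | C..E: k=3: 0+10752+4·42·8=12096; k=4: 5376+0+4·32·8=6400 → min 6400.
Length 4: A..D: k=1: 0+15616+6·80·32=30976; k=2: 1920+5376+6·4·32=8064; k=3: 2928+0+6·42·32=10992 → min 8064 | B..E: k=2: 0+6400+80·4·8=8960; k=3: 13440+10752+80·42·8=51072; k=4: 15616+0+80·32·8=36096 → min 8960.
Length 5: A..E: k=1: 0+8960+6·80·8=12800; k=2: 1920+6400+6·4·8=8512; k=3: 2928+10752+6·42·8=15696; k=4: 8064+0+6·32·8=9600 → min 8512.
Optimal order: ((A B) ((C D) E)) with cost 8512.

8512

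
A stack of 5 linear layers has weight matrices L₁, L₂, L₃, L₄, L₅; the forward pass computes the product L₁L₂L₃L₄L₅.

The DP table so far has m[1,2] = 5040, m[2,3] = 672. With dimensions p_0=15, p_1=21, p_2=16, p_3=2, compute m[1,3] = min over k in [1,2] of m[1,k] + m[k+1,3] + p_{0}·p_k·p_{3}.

1302

m[1,3] = min over k∈[1,2] of m[1,k]+m[k+1,3]+p_{0}·p_k·p_{3}.
k=1: 0 + 672 + 15·21·2 = 1302; k=2: 5040 + 0 + 15·16·2 = 5520.
Minimum: 1302 at k=1.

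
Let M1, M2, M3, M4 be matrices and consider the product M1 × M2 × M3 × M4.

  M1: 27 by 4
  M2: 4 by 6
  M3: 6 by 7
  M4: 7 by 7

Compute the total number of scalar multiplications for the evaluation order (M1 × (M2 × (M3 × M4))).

1218

(M3 × M4): 6×7 by 7×7 → 6×7, cost 6·7·7 = 294
(M2 × (M3 × M4)): 4×6 by 6×7 → 4×7, cost 4·6·7 = 168; cumulative 462
(M1 × (M2 × (M3 × M4))): 27×4 by 4×7 → 27×7, cost 27·4·7 = 756; cumulative 1218
Total: 1218 scalar multiplications.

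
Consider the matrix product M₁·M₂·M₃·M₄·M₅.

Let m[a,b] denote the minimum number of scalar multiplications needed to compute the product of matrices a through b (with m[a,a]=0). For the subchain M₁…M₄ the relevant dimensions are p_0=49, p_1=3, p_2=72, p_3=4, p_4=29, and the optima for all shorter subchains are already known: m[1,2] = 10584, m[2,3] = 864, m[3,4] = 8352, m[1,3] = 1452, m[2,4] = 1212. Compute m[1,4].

5475

m[1,4] = min over k∈[1,3] of m[1,k]+m[k+1,4]+p_{0}·p_k·p_{4}.
k=1: 0 + 1212 + 49·3·29 = 5475; k=2: 10584 + 8352 + 49·72·29 = 121248; k=3: 1452 + 0 + 49·4·29 = 7136.
Minimum: 5475 at k=1.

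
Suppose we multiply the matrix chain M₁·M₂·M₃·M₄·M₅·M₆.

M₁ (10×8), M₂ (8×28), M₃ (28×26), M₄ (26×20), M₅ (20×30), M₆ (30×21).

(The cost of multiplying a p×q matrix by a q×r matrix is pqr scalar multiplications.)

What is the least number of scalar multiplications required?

Adjacent pairs: M₁M₂ = 10·8·28 = 2240; M₂M₃ = 8·28·26 = 5824; M₃M₄ = 28·26·20 = 14560; M₄M₅ = 26·20·30 = 15600; M₅M₆ = 20·30·21 = 12600.
Length 3: M₁..M₃: k=1: 0+5824+10·8·26=7904; k=2: 2240+0+10·28·26=9520 → min 7904 | M₂..M₄: k=2: 0+14560+8·28·20=19040; k=3: 5824+0+8·26·20=9984 → min 9984 | M₃..M₅: k=3: 0+15600+28·26·30=37440; k=4: 14560+0+28·20·30=31360 → min 31360 | M₄..M₆: k=4: 0+12600+26·20·21=23520; k=5: 15600+0+26·30·21=31980 → min 23520.
Length 4: M₁..M₄: k=1: 0+9984+10·8·20=11584; k=2: 2240+14560+10·28·20=22400; k=3: 7904+0+10·26·20=13104 → min 11584 | M₂..M₅: k=2: 0+31360+8·28·30=38080; k=3: 5824+15600+8·26·30=27664; k=4: 9984+0+8·20·30=14784 → min 14784 | M₃..M₆: k=3: 0+23520+28·26·21=38808; k=4: 14560+12600+28·20·21=38920; k=5: 31360+0+28·30·21=49000 → min 38808.
Length 5: M₁..M₅: k=1: 0+14784+10·8·30=17184; k=2: 2240+31360+10·28·30=42000; k=3: 7904+15600+10·26·30=31304; k=4: 11584+0+10·20·30=17584 → min 17184 | M₂..M₆: k=2: 0+38808+8·28·21=43512; k=3: 5824+23520+8·26·21=33712; k=4: 9984+12600+8·20·21=25944; k=5: 14784+0+8·30·21=19824 → min 19824.
Length 6: M₁..M₆: k=1: 0+19824+10·8·21=21504; k=2: 2240+38808+10·28·21=46928; k=3: 7904+23520+10·26·21=36884; k=4: 11584+12600+10·20·21=28384; k=5: 17184+0+10·30·21=23484 → min 21504.
Optimal order: (M₁·((((M₂·M₃)·M₄)·M₅)·M₆)) with cost 21504.

21504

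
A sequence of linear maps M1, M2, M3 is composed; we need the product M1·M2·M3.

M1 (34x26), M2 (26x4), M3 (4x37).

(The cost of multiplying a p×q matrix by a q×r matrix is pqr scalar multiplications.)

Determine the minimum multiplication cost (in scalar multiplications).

8568

Order (M1·(M2·M3)): (M2·M3): 26×4 by 4×37 → 26×37, cost 26·4·37 = 3848; (M1·(M2·M3)): 34×26 by 26×37 → 34×37, cost 34·26·37 = 32708; cumulative 36556. Total 36556.
Order ((M1·M2)·M3): (M1·M2): 34×26 by 26×4 → 34×4, cost 34·26·4 = 3536; ((M1·M2)·M3): 34×4 by 4×37 → 34×37, cost 34·4·37 = 5032; cumulative 8568. Total 8568.
Minimum: 8568.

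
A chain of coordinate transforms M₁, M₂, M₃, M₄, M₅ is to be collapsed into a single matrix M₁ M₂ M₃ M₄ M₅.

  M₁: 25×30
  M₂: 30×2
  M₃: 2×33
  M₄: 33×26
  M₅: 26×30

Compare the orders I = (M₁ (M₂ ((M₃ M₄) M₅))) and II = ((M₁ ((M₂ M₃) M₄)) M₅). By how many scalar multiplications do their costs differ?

39144

Order I = (M₁ (M₂ ((M₃ M₄) M₅))): (M₃ M₄): 2×33 by 33×26 → 2×26, cost 2·33·26 = 1716; ((M₃ M₄) M₅): 2×26 by 26×30 → 2×30, cost 2·26·30 = 1560; cumulative 3276; (M₂ ((M₃ M₄) M₅)): 30×2 by 2×30 → 30×30, cost 30·2·30 = 1800; cumulative 5076; (M₁ (M₂ ((M₃ M₄) M₅))): 25×30 by 30×30 → 25×30, cost 25·30·30 = 22500; cumulative 27576. Total 27576.
Order II = ((M₁ ((M₂ M₃) M₄)) M₅): (M₂ M₃): 30×2 by 2×33 → 30×33, cost 30·2·33 = 1980; ((M₂ M₃) M₄): 30×33 by 33×26 → 30×26, cost 30·33·26 = 25740; cumulative 27720; (M₁ ((M₂ M₃) M₄)): 25×30 by 30×26 → 25×26, cost 25·30·26 = 19500; cumulative 47220; ((M₁ ((M₂ M₃) M₄)) M₅): 25×26 by 26×30 → 25×30, cost 25·26·30 = 19500; cumulative 66720. Total 66720.
Difference: |27576 − 66720| = 39144.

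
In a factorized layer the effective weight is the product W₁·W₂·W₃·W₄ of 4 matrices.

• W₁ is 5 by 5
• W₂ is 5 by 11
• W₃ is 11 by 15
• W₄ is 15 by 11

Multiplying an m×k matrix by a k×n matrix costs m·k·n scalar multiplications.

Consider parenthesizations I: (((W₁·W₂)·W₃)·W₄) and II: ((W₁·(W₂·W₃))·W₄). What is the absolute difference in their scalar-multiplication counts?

Order I = (((W₁·W₂)·W₃)·W₄): (W₁·W₂): 5×5 by 5×11 → 5×11, cost 5·5·11 = 275; ((W₁·W₂)·W₃): 5×11 by 11×15 → 5×15, cost 5·11·15 = 825; cumulative 1100; (((W₁·W₂)·W₃)·W₄): 5×15 by 15×11 → 5×11, cost 5·15·11 = 825; cumulative 1925. Total 1925.
Order II = ((W₁·(W₂·W₃))·W₄): (W₂·W₃): 5×11 by 11×15 → 5×15, cost 5·11·15 = 825; (W₁·(W₂·W₃)): 5×5 by 5×15 → 5×15, cost 5·5·15 = 375; cumulative 1200; ((W₁·(W₂·W₃))·W₄): 5×15 by 15×11 → 5×11, cost 5·15·11 = 825; cumulative 2025. Total 2025.
Difference: |1925 − 2025| = 100.

100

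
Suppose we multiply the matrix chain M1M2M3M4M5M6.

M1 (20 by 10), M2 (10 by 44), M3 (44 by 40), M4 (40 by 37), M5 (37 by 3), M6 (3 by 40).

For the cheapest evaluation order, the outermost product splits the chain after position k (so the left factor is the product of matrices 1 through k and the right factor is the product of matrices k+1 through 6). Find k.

5

Adjacent pairs: M1M2 = 20·10·44 = 8800; M2M3 = 10·44·40 = 17600; M3M4 = 44·40·37 = 65120; M4M5 = 40·37·3 = 4440; M5M6 = 37·3·40 = 4440.
Length 3: M1..M3: k=1: 0+17600+20·10·40=25600; k=2: 8800+0+20·44·40=44000 → min 25600 | M2..M4: k=2: 0+65120+10·44·37=81400; k=3: 17600+0+10·40·37=32400 → min 32400 | M3..M5: k=3: 0+4440+44·40·3=9720; k=4: 65120+0+44·37·3=70004 → min 9720 | M4..M6: k=4: 0+4440+40·37·40=63640; k=5: 4440+0+40·3·40=9240 → min 9240.
Length 4: M1..M4: k=1: 0+32400+20·10·37=39800; k=2: 8800+65120+20·44·37=106480; k=3: 25600+0+20·40·37=55200 → min 39800 | M2..M5: k=2: 0+9720+10·44·3=11040; k=3: 17600+4440+10·40·3=23240; k=4: 32400+0+10·37·3=33510 → min 11040 | M3..M6: k=3: 0+9240+44·40·40=79640; k=4: 65120+4440+44·37·40=134680; k=5: 9720+0+44·3·40=15000 → min 15000.
Length 5: M1..M5: k=1: 0+11040+20·10·3=11640; k=2: 8800+9720+20·44·3=21160; k=3: 25600+4440+20·40·3=32440; k=4: 39800+0+20·37·3=42020 → min 11640 | M2..M6: k=2: 0+15000+10·44·40=32600; k=3: 17600+9240+10·40·40=42840; k=4: 32400+4440+10·37·40=51640; k=5: 11040+0+10·3·40=12240 → min 12240.
Top-level splits: k=1: (M1..M1)·(M2..M6) → 0+12240+20·10·40 = 20240; k=2: (M1..M2)·(M3..M6) → 8800+15000+20·44·40 = 59000; k=3: (M1..M3)·(M4..M6) → 25600+9240+20·40·40 = 66840; k=4: (M1..M4)·(M5..M6) → 39800+4440+20·37·40 = 73840; k=5: (M1..M5)·(M6..M6) → 11640+0+20·3·40 = 14040.
Best split is after M5, i.e. k = 5.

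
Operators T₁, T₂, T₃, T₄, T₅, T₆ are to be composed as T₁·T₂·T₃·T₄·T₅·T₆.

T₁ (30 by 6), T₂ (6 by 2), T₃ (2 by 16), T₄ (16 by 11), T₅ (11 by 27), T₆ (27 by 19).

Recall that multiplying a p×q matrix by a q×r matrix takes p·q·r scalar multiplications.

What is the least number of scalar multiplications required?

Adjacent pairs: T₁T₂ = 30·6·2 = 360; T₂T₃ = 6·2·16 = 192; T₃T₄ = 2·16·11 = 352; T₄T₅ = 16·11·27 = 4752; T₅T₆ = 11·27·19 = 5643.
Length 3: T₁..T₃: k=1: 0+192+30·6·16=3072; k=2: 360+0+30·2·16=1320 → min 1320 | T₂..T₄: k=2: 0+352+6·2·11=484; k=3: 192+0+6·16·11=1248 → min 484 | T₃..T₅: k=3: 0+4752+2·16·27=5616; k=4: 352+0+2·11·27=946 → min 946 | T₄..T₆: k=4: 0+5643+16·11·19=8987; k=5: 4752+0+16·27·19=12960 → min 8987.
Length 4: T₁..T₄: k=1: 0+484+30·6·11=2464; k=2: 360+352+30·2·11=1372; k=3: 1320+0+30·16·11=6600 → min 1372 | T₂..T₅: k=2: 0+946+6·2·27=1270; k=3: 192+4752+6·16·27=7536; k=4: 484+0+6·11·27=2266 → min 1270 | T₃..T₆: k=3: 0+8987+2·16·19=9595; k=4: 352+5643+2·11·19=6413; k=5: 946+0+2·27·19=1972 → min 1972.
Length 5: T₁..T₅: k=1: 0+1270+30·6·27=6130; k=2: 360+946+30·2·27=2926; k=3: 1320+4752+30·16·27=19032; k=4: 1372+0+30·11·27=10282 → min 2926 | T₂..T₆: k=2: 0+1972+6·2·19=2200; k=3: 192+8987+6·16·19=11003; k=4: 484+5643+6·11·19=7381; k=5: 1270+0+6·27·19=4348 → min 2200.
Length 6: T₁..T₆: k=1: 0+2200+30·6·19=5620; k=2: 360+1972+30·2·19=3472; k=3: 1320+8987+30·16·19=19427; k=4: 1372+5643+30·11·19=13285; k=5: 2926+0+30·27·19=18316 → min 3472.
Optimal order: ((T₁·T₂)·(((T₃·T₄)·T₅)·T₆)) with cost 3472.

3472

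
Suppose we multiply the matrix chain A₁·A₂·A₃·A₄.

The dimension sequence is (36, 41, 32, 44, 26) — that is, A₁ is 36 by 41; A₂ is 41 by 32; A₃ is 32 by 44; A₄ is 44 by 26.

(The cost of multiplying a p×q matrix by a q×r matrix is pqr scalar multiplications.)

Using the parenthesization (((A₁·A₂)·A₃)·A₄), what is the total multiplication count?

139104

(A₁·A₂): 36×41 by 41×32 → 36×32, cost 36·41·32 = 47232
((A₁·A₂)·A₃): 36×32 by 32×44 → 36×44, cost 36·32·44 = 50688; cumulative 97920
(((A₁·A₂)·A₃)·A₄): 36×44 by 44×26 → 36×26, cost 36·44·26 = 41184; cumulative 139104
Total: 139104 scalar multiplications.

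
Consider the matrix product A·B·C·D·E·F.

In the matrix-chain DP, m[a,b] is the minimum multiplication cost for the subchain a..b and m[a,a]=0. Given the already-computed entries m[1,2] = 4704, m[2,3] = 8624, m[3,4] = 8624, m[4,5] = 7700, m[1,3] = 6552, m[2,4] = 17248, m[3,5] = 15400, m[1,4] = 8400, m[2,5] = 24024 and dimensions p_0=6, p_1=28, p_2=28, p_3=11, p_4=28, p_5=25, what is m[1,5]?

m[1,5] = min over k∈[1,4] of m[1,k]+m[k+1,5]+p_{0}·p_k·p_{5}.
k=1: 0 + 24024 + 6·28·25 = 28224; k=2: 4704 + 15400 + 6·28·25 = 24304; k=3: 6552 + 7700 + 6·11·25 = 15902; k=4: 8400 + 0 + 6·28·25 = 12600.
Minimum: 12600 at k=4.

12600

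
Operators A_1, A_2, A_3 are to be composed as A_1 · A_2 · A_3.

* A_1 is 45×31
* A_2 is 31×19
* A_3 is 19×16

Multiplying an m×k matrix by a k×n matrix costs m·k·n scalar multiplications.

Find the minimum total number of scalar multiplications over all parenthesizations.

Order (A_1 · (A_2 · A_3)): (A_2 · A_3): 31×19 by 19×16 → 31×16, cost 31·19·16 = 9424; (A_1 · (A_2 · A_3)): 45×31 by 31×16 → 45×16, cost 45·31·16 = 22320; cumulative 31744. Total 31744.
Order ((A_1 · A_2) · A_3): (A_1 · A_2): 45×31 by 31×19 → 45×19, cost 45·31·19 = 26505; ((A_1 · A_2) · A_3): 45×19 by 19×16 → 45×16, cost 45·19·16 = 13680; cumulative 40185. Total 40185.
Minimum: 31744.

31744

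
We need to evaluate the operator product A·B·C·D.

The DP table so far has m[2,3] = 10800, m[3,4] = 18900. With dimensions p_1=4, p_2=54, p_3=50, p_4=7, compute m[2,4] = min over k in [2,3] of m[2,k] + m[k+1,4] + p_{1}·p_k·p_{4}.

m[2,4] = min over k∈[2,3] of m[2,k]+m[k+1,4]+p_{1}·p_k·p_{4}.
k=2: 0 + 18900 + 4·54·7 = 20412; k=3: 10800 + 0 + 4·50·7 = 12200.
Minimum: 12200 at k=3.

12200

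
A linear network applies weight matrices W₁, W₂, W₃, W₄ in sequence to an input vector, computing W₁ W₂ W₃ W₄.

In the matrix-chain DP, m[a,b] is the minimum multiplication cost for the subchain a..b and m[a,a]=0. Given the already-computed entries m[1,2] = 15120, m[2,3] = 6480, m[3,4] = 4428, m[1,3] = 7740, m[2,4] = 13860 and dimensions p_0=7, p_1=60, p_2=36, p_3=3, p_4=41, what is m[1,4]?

m[1,4] = min over k∈[1,3] of m[1,k]+m[k+1,4]+p_{0}·p_k·p_{4}.
k=1: 0 + 13860 + 7·60·41 = 31080; k=2: 15120 + 4428 + 7·36·41 = 29880; k=3: 7740 + 0 + 7·3·41 = 8601.
Minimum: 8601 at k=3.

8601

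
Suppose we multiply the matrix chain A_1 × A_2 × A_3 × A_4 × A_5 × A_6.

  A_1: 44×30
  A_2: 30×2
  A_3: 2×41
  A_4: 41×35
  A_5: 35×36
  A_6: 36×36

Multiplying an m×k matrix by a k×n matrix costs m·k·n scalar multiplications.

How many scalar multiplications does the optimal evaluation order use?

13790

Adjacent pairs: A_1A_2 = 44·30·2 = 2640; A_2A_3 = 30·2·41 = 2460; A_3A_4 = 2·41·35 = 2870; A_4A_5 = 41·35·36 = 51660; A_5A_6 = 35·36·36 = 45360.
Length 3: A_1..A_3: k=1: 0+2460+44·30·41=56580; k=2: 2640+0+44·2·41=6248 → min 6248 | A_2..A_4: k=2: 0+2870+30·2·35=4970; k=3: 2460+0+30·41·35=45510 → min 4970 | A_3..A_5: k=3: 0+51660+2·41·36=54612; k=4: 2870+0+2·35·36=5390 → min 5390 | A_4..A_6: k=4: 0+45360+41·35·36=97020; k=5: 51660+0+41·36·36=104796 → min 97020.
Length 4: A_1..A_4: k=1: 0+4970+44·30·35=51170; k=2: 2640+2870+44·2·35=8590; k=3: 6248+0+44·41·35=69388 → min 8590 | A_2..A_5: k=2: 0+5390+30·2·36=7550; k=3: 2460+51660+30·41·36=98400; k=4: 4970+0+30·35·36=42770 → min 7550 | A_3..A_6: k=3: 0+97020+2·41·36=99972; k=4: 2870+45360+2·35·36=50750; k=5: 5390+0+2·36·36=7982 → min 7982.
Length 5: A_1..A_5: k=1: 0+7550+44·30·36=55070; k=2: 2640+5390+44·2·36=11198; k=3: 6248+51660+44·41·36=122852; k=4: 8590+0+44·35·36=64030 → min 11198 | A_2..A_6: k=2: 0+7982+30·2·36=10142; k=3: 2460+97020+30·41·36=143760; k=4: 4970+45360+30·35·36=88130; k=5: 7550+0+30·36·36=46430 → min 10142.
Length 6: A_1..A_6: k=1: 0+10142+44·30·36=57662; k=2: 2640+7982+44·2·36=13790; k=3: 6248+97020+44·41·36=168212; k=4: 8590+45360+44·35·36=109390; k=5: 11198+0+44·36·36=68222 → min 13790.
Optimal order: ((A_1 × A_2) × (((A_3 × A_4) × A_5) × A_6)) with cost 13790.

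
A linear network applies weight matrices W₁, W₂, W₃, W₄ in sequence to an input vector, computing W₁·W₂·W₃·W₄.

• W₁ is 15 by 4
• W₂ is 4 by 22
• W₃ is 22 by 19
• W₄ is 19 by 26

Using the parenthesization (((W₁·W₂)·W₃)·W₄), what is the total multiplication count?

(W₁·W₂): 15×4 by 4×22 → 15×22, cost 15·4·22 = 1320
((W₁·W₂)·W₃): 15×22 by 22×19 → 15×19, cost 15·22·19 = 6270; cumulative 7590
(((W₁·W₂)·W₃)·W₄): 15×19 by 19×26 → 15×26, cost 15·19·26 = 7410; cumulative 15000
Total: 15000 scalar multiplications.

15000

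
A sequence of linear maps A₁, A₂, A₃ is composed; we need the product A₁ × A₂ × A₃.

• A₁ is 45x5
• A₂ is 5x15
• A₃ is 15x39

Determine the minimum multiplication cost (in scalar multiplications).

11700

Order (A₁ × (A₂ × A₃)): (A₂ × A₃): 5×15 by 15×39 → 5×39, cost 5·15·39 = 2925; (A₁ × (A₂ × A₃)): 45×5 by 5×39 → 45×39, cost 45·5·39 = 8775; cumulative 11700. Total 11700.
Order ((A₁ × A₂) × A₃): (A₁ × A₂): 45×5 by 5×15 → 45×15, cost 45·5·15 = 3375; ((A₁ × A₂) × A₃): 45×15 by 15×39 → 45×39, cost 45·15·39 = 26325; cumulative 29700. Total 29700.
Minimum: 11700.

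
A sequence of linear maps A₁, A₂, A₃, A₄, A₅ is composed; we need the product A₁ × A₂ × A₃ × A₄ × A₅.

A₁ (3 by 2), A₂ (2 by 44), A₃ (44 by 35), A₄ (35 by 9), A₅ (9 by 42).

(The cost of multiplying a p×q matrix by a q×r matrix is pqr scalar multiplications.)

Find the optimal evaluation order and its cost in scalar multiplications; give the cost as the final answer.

4718

Adjacent pairs: A₁A₂ = 3·2·44 = 264; A₂A₃ = 2·44·35 = 3080; A₃A₄ = 44·35·9 = 13860; A₄A₅ = 35·9·42 = 13230.
Length 3: A₁..A₃: k=1: 0+3080+3·2·35=3290; k=2: 264+0+3·44·35=4884 → min 3290 | A₂..A₄: k=2: 0+13860+2·44·9=14652; k=3: 3080+0+2·35·9=3710 → min 3710 | A₃..A₅: k=3: 0+13230+44·35·42=77910; k=4: 13860+0+44·9·42=30492 → min 30492.
Length 4: A₁..A₄: k=1: 0+3710+3·2·9=3764; k=2: 264+13860+3·44·9=15312; k=3: 3290+0+3·35·9=4235 → min 3764 | A₂..A₅: k=2: 0+30492+2·44·42=34188; k=3: 3080+13230+2·35·42=19250; k=4: 3710+0+2·9·42=4466 → min 4466.
Length 5: A₁..A₅: k=1: 0+4466+3·2·42=4718; k=2: 264+30492+3·44·42=36300; k=3: 3290+13230+3·35·42=20930; k=4: 3764+0+3·9·42=4898 → min 4718.
Optimal parenthesization: (A₁ × (((A₂ × A₃) × A₄) × A₅)) with cost 4718.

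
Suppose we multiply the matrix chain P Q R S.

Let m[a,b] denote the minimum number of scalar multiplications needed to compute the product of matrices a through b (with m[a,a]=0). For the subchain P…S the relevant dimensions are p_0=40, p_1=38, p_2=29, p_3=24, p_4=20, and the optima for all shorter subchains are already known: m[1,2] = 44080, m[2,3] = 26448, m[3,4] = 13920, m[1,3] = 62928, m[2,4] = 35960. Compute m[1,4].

66360

m[1,4] = min over k∈[1,3] of m[1,k]+m[k+1,4]+p_{0}·p_k·p_{4}.
k=1: 0 + 35960 + 40·38·20 = 66360; k=2: 44080 + 13920 + 40·29·20 = 81200; k=3: 62928 + 0 + 40·24·20 = 82128.
Minimum: 66360 at k=1.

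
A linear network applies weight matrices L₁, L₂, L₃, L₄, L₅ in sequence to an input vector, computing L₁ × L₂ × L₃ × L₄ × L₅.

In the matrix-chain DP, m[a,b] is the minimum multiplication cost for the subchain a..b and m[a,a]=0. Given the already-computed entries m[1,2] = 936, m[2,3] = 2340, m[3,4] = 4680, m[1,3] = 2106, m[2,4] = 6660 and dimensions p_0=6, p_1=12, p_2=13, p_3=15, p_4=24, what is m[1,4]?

4266

m[1,4] = min over k∈[1,3] of m[1,k]+m[k+1,4]+p_{0}·p_k·p_{4}.
k=1: 0 + 6660 + 6·12·24 = 8388; k=2: 936 + 4680 + 6·13·24 = 7488; k=3: 2106 + 0 + 6·15·24 = 4266.
Minimum: 4266 at k=3.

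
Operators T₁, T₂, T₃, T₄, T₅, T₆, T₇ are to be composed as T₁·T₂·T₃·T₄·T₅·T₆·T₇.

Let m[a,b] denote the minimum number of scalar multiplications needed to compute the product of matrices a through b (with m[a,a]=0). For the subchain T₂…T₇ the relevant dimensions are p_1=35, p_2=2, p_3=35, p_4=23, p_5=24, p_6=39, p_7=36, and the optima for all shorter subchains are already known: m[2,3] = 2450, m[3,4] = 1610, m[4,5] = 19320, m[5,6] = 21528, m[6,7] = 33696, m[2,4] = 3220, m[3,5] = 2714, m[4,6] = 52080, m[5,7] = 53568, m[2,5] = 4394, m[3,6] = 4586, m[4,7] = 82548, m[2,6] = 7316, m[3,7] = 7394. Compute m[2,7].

m[2,7] = min over k∈[2,6] of m[2,k]+m[k+1,7]+p_{1}·p_k·p_{7}.
k=2: 0 + 7394 + 35·2·36 = 9914; k=3: 2450 + 82548 + 35·35·36 = 129098; k=4: 3220 + 53568 + 35·23·36 = 85768; k=5: 4394 + 33696 + 35·24·36 = 68330; k=6: 7316 + 0 + 35·39·36 = 56456.
Minimum: 9914 at k=2.

9914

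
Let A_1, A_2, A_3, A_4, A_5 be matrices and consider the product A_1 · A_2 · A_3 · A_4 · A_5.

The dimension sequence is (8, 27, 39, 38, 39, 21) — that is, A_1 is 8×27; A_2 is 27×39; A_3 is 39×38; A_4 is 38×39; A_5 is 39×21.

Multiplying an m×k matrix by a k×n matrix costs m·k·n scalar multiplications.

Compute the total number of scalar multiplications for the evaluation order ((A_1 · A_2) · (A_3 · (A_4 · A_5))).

(A_1 · A_2): 8×27 by 27×39 → 8×39, cost 8·27·39 = 8424
(A_4 · A_5): 38×39 by 39×21 → 38×21, cost 38·39·21 = 31122
(A_3 · (A_4 · A_5)): 39×38 by 38×21 → 39×21, cost 39·38·21 = 31122; cumulative 62244
((A_1 · A_2) · (A_3 · (A_4 · A_5))): 8×39 by 39×21 → 8×21, cost 8·39·21 = 6552; cumulative 77220
Total: 77220 scalar multiplications.

77220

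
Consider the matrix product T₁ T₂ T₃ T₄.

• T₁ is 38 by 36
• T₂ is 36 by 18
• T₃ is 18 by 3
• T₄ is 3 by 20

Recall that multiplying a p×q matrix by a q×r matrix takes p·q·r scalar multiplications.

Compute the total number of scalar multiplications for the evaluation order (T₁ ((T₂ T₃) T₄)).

(T₂ T₃): 36×18 by 18×3 → 36×3, cost 36·18·3 = 1944
((T₂ T₃) T₄): 36×3 by 3×20 → 36×20, cost 36·3·20 = 2160; cumulative 4104
(T₁ ((T₂ T₃) T₄)): 38×36 by 36×20 → 38×20, cost 38·36·20 = 27360; cumulative 31464
Total: 31464 scalar multiplications.

31464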